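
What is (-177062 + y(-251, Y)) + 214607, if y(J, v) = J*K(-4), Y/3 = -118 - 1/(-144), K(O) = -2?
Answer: 38047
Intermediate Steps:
Y = -16991/48 (Y = 3*(-118 - 1/(-144)) = 3*(-118 - (-1)/144) = 3*(-118 - 1*(-1/144)) = 3*(-118 + 1/144) = 3*(-16991/144) = -16991/48 ≈ -353.98)
y(J, v) = -2*J (y(J, v) = J*(-2) = -2*J)
(-177062 + y(-251, Y)) + 214607 = (-177062 - 2*(-251)) + 214607 = (-177062 + 502) + 214607 = -176560 + 214607 = 38047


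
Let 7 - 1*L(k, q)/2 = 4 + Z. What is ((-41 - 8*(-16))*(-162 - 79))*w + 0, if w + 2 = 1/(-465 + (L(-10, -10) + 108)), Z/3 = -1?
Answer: 4829399/115 ≈ 41995.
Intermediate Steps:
Z = -3 (Z = 3*(-1) = -3)
L(k, q) = 12 (L(k, q) = 14 - 2*(4 - 3) = 14 - 2*1 = 14 - 2 = 12)
w = -691/345 (w = -2 + 1/(-465 + (12 + 108)) = -2 + 1/(-465 + 120) = -2 + 1/(-345) = -2 - 1/345 = -691/345 ≈ -2.0029)
((-41 - 8*(-16))*(-162 - 79))*w + 0 = ((-41 - 8*(-16))*(-162 - 79))*(-691/345) + 0 = ((-41 + 128)*(-241))*(-691/345) + 0 = (87*(-241))*(-691/345) + 0 = -20967*(-691/345) + 0 = 4829399/115 + 0 = 4829399/115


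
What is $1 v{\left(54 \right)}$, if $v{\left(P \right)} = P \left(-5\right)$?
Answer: $-270$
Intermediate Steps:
$v{\left(P \right)} = - 5 P$
$1 v{\left(54 \right)} = 1 \left(\left(-5\right) 54\right) = 1 \left(-270\right) = -270$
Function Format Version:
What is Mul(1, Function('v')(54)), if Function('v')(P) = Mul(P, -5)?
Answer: -270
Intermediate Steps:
Function('v')(P) = Mul(-5, P)
Mul(1, Function('v')(54)) = Mul(1, Mul(-5, 54)) = Mul(1, -270) = -270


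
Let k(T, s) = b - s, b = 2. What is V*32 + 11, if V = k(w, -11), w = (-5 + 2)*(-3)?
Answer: 427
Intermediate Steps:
w = 9 (w = -3*(-3) = 9)
k(T, s) = 2 - s
V = 13 (V = 2 - 1*(-11) = 2 + 11 = 13)
V*32 + 11 = 13*32 + 11 = 416 + 11 = 427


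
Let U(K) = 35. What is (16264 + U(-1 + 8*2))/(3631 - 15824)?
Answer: -16299/12193 ≈ -1.3368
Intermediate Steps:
(16264 + U(-1 + 8*2))/(3631 - 15824) = (16264 + 35)/(3631 - 15824) = 16299/(-12193) = 16299*(-1/12193) = -16299/12193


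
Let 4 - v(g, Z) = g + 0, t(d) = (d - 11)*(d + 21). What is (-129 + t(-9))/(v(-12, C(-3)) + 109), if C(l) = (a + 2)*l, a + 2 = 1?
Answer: -369/125 ≈ -2.9520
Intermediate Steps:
a = -1 (a = -2 + 1 = -1)
t(d) = (-11 + d)*(21 + d)
C(l) = l (C(l) = (-1 + 2)*l = 1*l = l)
v(g, Z) = 4 - g (v(g, Z) = 4 - (g + 0) = 4 - g)
(-129 + t(-9))/(v(-12, C(-3)) + 109) = (-129 + (-231 + (-9)² + 10*(-9)))/((4 - 1*(-12)) + 109) = (-129 + (-231 + 81 - 90))/((4 + 12) + 109) = (-129 - 240)/(16 + 109) = -369/125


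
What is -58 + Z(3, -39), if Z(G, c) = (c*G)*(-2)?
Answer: 176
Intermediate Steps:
Z(G, c) = -2*G*c (Z(G, c) = (G*c)*(-2) = -2*G*c)
-58 + Z(3, -39) = -58 - 2*3*(-39) = -58 + 234 = 176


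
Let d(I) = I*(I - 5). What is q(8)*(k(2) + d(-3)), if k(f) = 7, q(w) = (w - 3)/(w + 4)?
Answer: 155/12 ≈ 12.917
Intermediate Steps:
d(I) = I*(-5 + I)
q(w) = (-3 + w)/(4 + w)
q(8)*(k(2) + d(-3)) = ((-3 + 8)/(4 + 8))*(7 - 3*(-5 - 3)) = (5/12)*(7 - 3*(-8)) = ((1/12)*5)*(7 + 24) = (5/12)*31 = 155/12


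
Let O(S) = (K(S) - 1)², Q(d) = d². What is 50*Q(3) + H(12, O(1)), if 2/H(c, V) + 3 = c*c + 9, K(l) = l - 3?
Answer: 33751/75 ≈ 450.01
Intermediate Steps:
K(l) = -3 + l
O(S) = (-4 + S)² (O(S) = ((-3 + S) - 1)² = (-4 + S)²)
H(c, V) = 2/(6 + c²) (H(c, V) = 2/(-3 + (c*c + 9)) = 2/(-3 + (c² + 9)) = 2/(-3 + (9 + c²)) = 2/(6 + c²))
50*Q(3) + H(12, O(1)) = 50*3² + 2/(6 + 12²) = 50*9 + 2/(6 + 144) = 450 + 2/150 = 450 + 2*(1/150) = 450 + 1/75 = 33751/75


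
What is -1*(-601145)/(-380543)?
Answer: -601145/380543 ≈ -1.5797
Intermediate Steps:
-1*(-601145)/(-380543) = 601145*(-1/380543) = -601145/380543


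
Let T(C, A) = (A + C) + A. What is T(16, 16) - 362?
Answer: -314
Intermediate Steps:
T(C, A) = C + 2*A
T(16, 16) - 362 = (16 + 2*16) - 362 = (16 + 32) - 362 = 48 - 362 = -314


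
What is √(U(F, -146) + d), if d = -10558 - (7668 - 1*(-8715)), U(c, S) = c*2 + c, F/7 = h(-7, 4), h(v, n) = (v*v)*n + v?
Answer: 2*I*√5743 ≈ 151.57*I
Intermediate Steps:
h(v, n) = v + n*v² (h(v, n) = v²*n + v = n*v² + v = v + n*v²)
F = 1323 (F = 7*(-7*(1 + 4*(-7))) = 7*(-7*(1 - 28)) = 7*(-7*(-27)) = 7*189 = 1323)
U(c, S) = 3*c (U(c, S) = 2*c + c = 3*c)
d = -26941 (d = -10558 - (7668 + 8715) = -10558 - 1*16383 = -10558 - 16383 = -26941)
√(U(F, -146) + d) = √(3*1323 - 26941) = √(3969 - 26941) = √(-22972) = 2*I*√5743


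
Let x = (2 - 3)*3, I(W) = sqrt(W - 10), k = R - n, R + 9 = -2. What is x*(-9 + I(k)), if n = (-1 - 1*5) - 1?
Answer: 27 - 3*I*sqrt(14) ≈ 27.0 - 11.225*I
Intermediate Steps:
R = -11 (R = -9 - 2 = -11)
n = -7 (n = (-1 - 5) - 1 = -6 - 1 = -7)
k = -4 (k = -11 - 1*(-7) = -11 + 7 = -4)
I(W) = sqrt(-10 + W)
x = -3 (x = -1*3 = -3)
x*(-9 + I(k)) = -3*(-9 + sqrt(-10 - 4)) = -3*(-9 + sqrt(-14)) = -3*(-9 + I*sqrt(14)) = 27 - 3*I*sqrt(14)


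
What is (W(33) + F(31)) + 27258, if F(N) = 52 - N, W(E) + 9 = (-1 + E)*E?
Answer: 28326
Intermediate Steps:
W(E) = -9 + E*(-1 + E) (W(E) = -9 + (-1 + E)*E = -9 + E*(-1 + E))
(W(33) + F(31)) + 27258 = ((-9 + 33**2 - 1*33) + (52 - 1*31)) + 27258 = ((-9 + 1089 - 33) + (52 - 31)) + 27258 = (1047 + 21) + 27258 = 1068 + 27258 = 28326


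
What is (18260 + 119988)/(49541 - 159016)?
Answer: -138248/109475 ≈ -1.2628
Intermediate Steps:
(18260 + 119988)/(49541 - 159016) = 138248/(-109475) = 138248*(-1/109475) = -138248/109475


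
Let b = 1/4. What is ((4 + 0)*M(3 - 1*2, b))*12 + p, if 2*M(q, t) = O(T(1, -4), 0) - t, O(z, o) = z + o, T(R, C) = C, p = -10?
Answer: -112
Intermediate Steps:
b = 1/4 (b = 1*(1/4) = 1/4 ≈ 0.25000)
O(z, o) = o + z
M(q, t) = -2 - t/2 (M(q, t) = ((0 - 4) - t)/2 = (-4 - t)/2 = -2 - t/2)
((4 + 0)*M(3 - 1*2, b))*12 + p = ((4 + 0)*(-2 - 1/2*1/4))*12 - 10 = (4*(-2 - 1/8))*12 - 10 = (4*(-17/8))*12 - 10 = -17/2*12 - 10 = -102 - 10 = -112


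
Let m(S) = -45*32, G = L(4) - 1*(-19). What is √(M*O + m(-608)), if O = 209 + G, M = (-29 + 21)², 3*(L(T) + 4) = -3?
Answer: 4*√802 ≈ 113.28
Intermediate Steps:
L(T) = -5 (L(T) = -4 + (⅓)*(-3) = -4 - 1 = -5)
M = 64 (M = (-8)² = 64)
G = 14 (G = -5 - 1*(-19) = -5 + 19 = 14)
m(S) = -1440
O = 223 (O = 209 + 14 = 223)
√(M*O + m(-608)) = √(64*223 - 1440) = √(14272 - 1440) = √12832 = 4*√802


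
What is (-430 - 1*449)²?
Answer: 772641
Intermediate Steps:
(-430 - 1*449)² = (-430 - 449)² = (-879)² = 772641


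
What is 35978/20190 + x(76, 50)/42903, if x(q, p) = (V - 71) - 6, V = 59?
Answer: 28577791/16040955 ≈ 1.7816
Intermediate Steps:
x(q, p) = -18 (x(q, p) = (59 - 71) - 6 = -12 - 6 = -18)
35978/20190 + x(76, 50)/42903 = 35978/20190 - 18/42903 = 35978*(1/20190) - 18*1/42903 = 17989/10095 - 2/4767 = 28577791/16040955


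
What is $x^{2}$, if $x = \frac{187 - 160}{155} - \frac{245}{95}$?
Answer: $\frac{50154724}{8673025} \approx 5.7828$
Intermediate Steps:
$x = - \frac{7082}{2945}$ ($x = \left(187 - 160\right) \frac{1}{155} - \frac{49}{19} = 27 \cdot \frac{1}{155} - \frac{49}{19} = \frac{27}{155} - \frac{49}{19} = - \frac{7082}{2945} \approx -2.4048$)
$x^{2} = \left(- \frac{7082}{2945}\right)^{2} = \frac{50154724}{8673025}$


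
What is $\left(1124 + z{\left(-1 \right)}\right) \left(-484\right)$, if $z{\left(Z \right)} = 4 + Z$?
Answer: $-545468$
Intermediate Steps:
$\left(1124 + z{\left(-1 \right)}\right) \left(-484\right) = \left(1124 + \left(4 - 1\right)\right) \left(-484\right) = \left(1124 + 3\right) \left(-484\right) = 1127 \left(-484\right) = -545468$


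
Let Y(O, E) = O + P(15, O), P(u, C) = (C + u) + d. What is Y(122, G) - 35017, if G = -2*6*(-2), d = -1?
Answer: -34759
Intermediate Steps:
G = 24 (G = -12*(-2) = 24)
P(u, C) = -1 + C + u (P(u, C) = (C + u) - 1 = -1 + C + u)
Y(O, E) = 14 + 2*O (Y(O, E) = O + (-1 + O + 15) = O + (14 + O) = 14 + 2*O)
Y(122, G) - 35017 = (14 + 2*122) - 35017 = (14 + 244) - 35017 = 258 - 35017 = -34759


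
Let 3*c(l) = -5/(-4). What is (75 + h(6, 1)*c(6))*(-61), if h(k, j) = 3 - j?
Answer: -27755/6 ≈ -4625.8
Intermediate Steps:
c(l) = 5/12 (c(l) = (-5/(-4))/3 = (-5*(-¼))/3 = (⅓)*(5/4) = 5/12)
(75 + h(6, 1)*c(6))*(-61) = (75 + (3 - 1*1)*(5/12))*(-61) = (75 + (3 - 1)*(5/12))*(-61) = (75 + 2*(5/12))*(-61) = (75 + ⅚)*(-61) = (455/6)*(-61) = -27755/6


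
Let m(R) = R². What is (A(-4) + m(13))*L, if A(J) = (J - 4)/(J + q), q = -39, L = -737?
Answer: -5361675/43 ≈ -1.2469e+5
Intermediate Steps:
A(J) = (-4 + J)/(-39 + J) (A(J) = (J - 4)/(J - 39) = (-4 + J)/(-39 + J))
(A(-4) + m(13))*L = ((-4 - 4)/(-39 - 4) + 13²)*(-737) = (-8/(-43) + 169)*(-737) = (-1/43*(-8) + 169)*(-737) = (8/43 + 169)*(-737) = (7275/43)*(-737) = -5361675/43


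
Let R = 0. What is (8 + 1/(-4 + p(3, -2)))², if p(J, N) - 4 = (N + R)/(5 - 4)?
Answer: 225/4 ≈ 56.250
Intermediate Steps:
p(J, N) = 4 + N (p(J, N) = 4 + (N + 0)/(5 - 4) = 4 + N/1 = 4 + N*1 = 4 + N)
(8 + 1/(-4 + p(3, -2)))² = (8 + 1/(-4 + (4 - 2)))² = (8 + 1/(-4 + 2))² = (8 + 1/(-2))² = (8 - ½)² = (15/2)² = 225/4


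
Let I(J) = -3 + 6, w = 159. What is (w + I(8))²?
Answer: 26244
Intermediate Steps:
I(J) = 3
(w + I(8))² = (159 + 3)² = 162² = 26244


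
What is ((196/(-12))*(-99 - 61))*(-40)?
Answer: -313600/3 ≈ -1.0453e+5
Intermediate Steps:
((196/(-12))*(-99 - 61))*(-40) = ((196*(-1/12))*(-160))*(-40) = -49/3*(-160)*(-40) = (7840/3)*(-40) = -313600/3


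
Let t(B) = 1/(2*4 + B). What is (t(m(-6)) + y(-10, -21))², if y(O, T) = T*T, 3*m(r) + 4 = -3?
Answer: 56250000/289 ≈ 1.9464e+5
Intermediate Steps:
m(r) = -7/3 (m(r) = -4/3 + (⅓)*(-3) = -4/3 - 1 = -7/3)
y(O, T) = T²
t(B) = 1/(8 + B)
(t(m(-6)) + y(-10, -21))² = (1/(8 - 7/3) + (-21)²)² = (1/(17/3) + 441)² = (3/17 + 441)² = (7500/17)² = 56250000/289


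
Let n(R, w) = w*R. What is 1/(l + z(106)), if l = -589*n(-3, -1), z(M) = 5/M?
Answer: -106/187297 ≈ -0.00056595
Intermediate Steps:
n(R, w) = R*w
l = -1767 (l = -(-1767)*(-1) = -589*3 = -1767)
1/(l + z(106)) = 1/(-1767 + 5/106) = 1/(-187297/106) = -106/187297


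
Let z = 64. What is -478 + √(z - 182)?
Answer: -478 + I*√118 ≈ -478.0 + 10.863*I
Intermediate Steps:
-478 + √(z - 182) = -478 + √(64 - 182) = -478 + √(-118) = -478 + I*√118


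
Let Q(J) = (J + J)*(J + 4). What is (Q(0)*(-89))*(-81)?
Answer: 0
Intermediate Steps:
Q(J) = 2*J*(4 + J) (Q(J) = (2*J)*(4 + J) = 2*J*(4 + J))
(Q(0)*(-89))*(-81) = ((2*0*(4 + 0))*(-89))*(-81) = ((2*0*4)*(-89))*(-81) = (0*(-89))*(-81) = 0*(-81) = 0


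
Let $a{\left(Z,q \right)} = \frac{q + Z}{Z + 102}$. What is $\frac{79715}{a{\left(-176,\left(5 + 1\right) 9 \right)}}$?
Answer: $\frac{2949455}{61} \approx 48352.0$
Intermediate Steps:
$a{\left(Z,q \right)} = \frac{Z + q}{102 + Z}$
$\frac{79715}{a{\left(-176,\left(5 + 1\right) 9 \right)}} = \frac{79715}{\frac{1}{102 - 176} \left(-176 + \left(5 + 1\right) 9\right)} = \frac{79715}{\frac{1}{-74} \left(-176 + 6 \cdot 9\right)} = \frac{79715}{\left(- \frac{1}{74}\right) \left(-176 + 54\right)} = \frac{79715}{\left(- \frac{1}{74}\right) \left(-122\right)} = \frac{79715}{\frac{61}{37}} = 79715 \cdot \frac{37}{61} = \frac{2949455}{61}$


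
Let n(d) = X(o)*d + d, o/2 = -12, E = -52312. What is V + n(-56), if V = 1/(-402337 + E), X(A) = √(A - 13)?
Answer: -25460345/454649 - 56*I*√37 ≈ -56.0 - 340.63*I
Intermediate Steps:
o = -24 (o = 2*(-12) = -24)
X(A) = √(-13 + A)
n(d) = d + I*d*√37 (n(d) = √(-13 - 24)*d + d = √(-37)*d + d = (I*√37)*d + d = I*d*√37 + d = d + I*d*√37)
V = -1/454649 (V = 1/(-402337 - 52312) = 1/(-454649) = -1/454649 ≈ -2.1995e-6)
V + n(-56) = -1/454649 - 56*(1 + I*√37) = -1/454649 + (-56 - 56*I*√37) = -25460345/454649 - 56*I*√37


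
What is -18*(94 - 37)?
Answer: -1026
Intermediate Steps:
-18*(94 - 37) = -18*57 = -1026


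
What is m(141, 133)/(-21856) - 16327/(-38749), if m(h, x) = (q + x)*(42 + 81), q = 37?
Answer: -226699339/423449072 ≈ -0.53536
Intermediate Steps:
m(h, x) = 4551 + 123*x (m(h, x) = (37 + x)*(42 + 81) = (37 + x)*123 = 4551 + 123*x)
m(141, 133)/(-21856) - 16327/(-38749) = (4551 + 123*133)/(-21856) - 16327/(-38749) = (4551 + 16359)*(-1/21856) - 16327*(-1/38749) = 20910*(-1/21856) + 16327/38749 = -10455/10928 + 16327/38749 = -226699339/423449072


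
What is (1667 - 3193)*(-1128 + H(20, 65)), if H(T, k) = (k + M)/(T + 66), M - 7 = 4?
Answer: 73959116/43 ≈ 1.7200e+6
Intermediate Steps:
M = 11 (M = 7 + 4 = 11)
H(T, k) = (11 + k)/(66 + T) (H(T, k) = (k + 11)/(T + 66) = (11 + k)/(66 + T))
(1667 - 3193)*(-1128 + H(20, 65)) = (1667 - 3193)*(-1128 + (11 + 65)/(66 + 20)) = -1526*(-1128 + 76/86) = -1526*(-1128 + (1/86)*76) = -1526*(-1128 + 38/43) = -1526*(-48466/43) = 73959116/43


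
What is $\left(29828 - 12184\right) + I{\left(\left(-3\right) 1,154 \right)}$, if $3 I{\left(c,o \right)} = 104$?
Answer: $\frac{53036}{3} \approx 17679.0$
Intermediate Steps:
$I{\left(c,o \right)} = \frac{104}{3}$ ($I{\left(c,o \right)} = \frac{1}{3} \cdot 104 = \frac{104}{3}$)
$\left(29828 - 12184\right) + I{\left(\left(-3\right) 1,154 \right)} = \left(29828 - 12184\right) + \frac{104}{3} = 17644 + \frac{104}{3} = \frac{53036}{3}$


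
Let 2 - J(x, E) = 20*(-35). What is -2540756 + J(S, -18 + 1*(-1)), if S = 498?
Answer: -2540054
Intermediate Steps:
J(x, E) = 702 (J(x, E) = 2 - 20*(-35) = 2 - 1*(-700) = 2 + 700 = 702)
-2540756 + J(S, -18 + 1*(-1)) = -2540756 + 702 = -2540054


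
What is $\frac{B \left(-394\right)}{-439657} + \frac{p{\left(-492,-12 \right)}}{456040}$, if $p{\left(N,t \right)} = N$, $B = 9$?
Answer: $\frac{350201649}{50125294570} \approx 0.0069865$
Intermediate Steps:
$\frac{B \left(-394\right)}{-439657} + \frac{p{\left(-492,-12 \right)}}{456040} = \frac{9 \left(-394\right)}{-439657} - \frac{492}{456040} = \left(-3546\right) \left(- \frac{1}{439657}\right) - \frac{123}{114010} = \frac{3546}{439657} - \frac{123}{114010} = \frac{350201649}{50125294570}$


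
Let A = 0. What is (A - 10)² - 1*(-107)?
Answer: 207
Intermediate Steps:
(A - 10)² - 1*(-107) = (0 - 10)² - 1*(-107) = (-10)² + 107 = 100 + 107 = 207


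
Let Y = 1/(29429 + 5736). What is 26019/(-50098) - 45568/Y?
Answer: -80276971100579/50098 ≈ -1.6024e+9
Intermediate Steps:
Y = 1/35165 ≈ 2.8437e-5
26019/(-50098) - 45568/Y = 26019/(-50098) - 45568/1/35165 = 26019*(-1/50098) - 45568*35165 = -26019/50098 - 1602398720 = -80276971100579/50098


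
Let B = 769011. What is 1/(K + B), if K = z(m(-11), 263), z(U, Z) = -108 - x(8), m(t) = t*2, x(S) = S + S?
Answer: 1/768887 ≈ 1.3006e-6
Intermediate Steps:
x(S) = 2*S
m(t) = 2*t
z(U, Z) = -124 (z(U, Z) = -108 - 2*8 = -108 - 1*16 = -108 - 16 = -124)
K = -124
1/(K + B) = 1/(-124 + 769011) = 1/768887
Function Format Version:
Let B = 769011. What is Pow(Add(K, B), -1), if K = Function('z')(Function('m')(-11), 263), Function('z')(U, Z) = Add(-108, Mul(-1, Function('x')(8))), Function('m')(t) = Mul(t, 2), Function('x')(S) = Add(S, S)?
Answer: Rational(1, 768887) ≈ 1.3006e-6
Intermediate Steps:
Function('x')(S) = Mul(2, S)
Function('m')(t) = Mul(2, t)
Function('z')(U, Z) = -124 (Function('z')(U, Z) = Add(-108, Mul(-1, Mul(2, 8))) = Add(-108, Mul(-1, 16)) = Add(-108, -16) = -124)
K = -124
Pow(Add(K, B), -1) = Pow(Add(-124, 769011), -1) = Pow(768887, -1) = Rational(1, 768887)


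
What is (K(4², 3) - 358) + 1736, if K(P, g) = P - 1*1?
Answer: 1393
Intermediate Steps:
K(P, g) = -1 + P (K(P, g) = P - 1 = -1 + P)
(K(4², 3) - 358) + 1736 = ((-1 + 4²) - 358) + 1736 = ((-1 + 16) - 358) + 1736 = (15 - 358) + 1736 = -343 + 1736 = 1393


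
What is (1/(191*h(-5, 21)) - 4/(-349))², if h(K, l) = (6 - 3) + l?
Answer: 349129225/2559411233856 ≈ 0.00013641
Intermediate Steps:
h(K, l) = 3 + l
(1/(191*h(-5, 21)) - 4/(-349))² = (1/(191*(3 + 21)) - 4/(-349))² = ((1/191)/24 - 4*(-1/349))² = ((1/191)*(1/24) + 4/349)² = (1/4584 + 4/349)² = (18685/1599816)² = 349129225/2559411233856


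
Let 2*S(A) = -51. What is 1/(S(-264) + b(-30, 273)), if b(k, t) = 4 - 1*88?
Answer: -2/219 ≈ -0.0091324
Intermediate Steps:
b(k, t) = -84 (b(k, t) = 4 - 88 = -84)
S(A) = -51/2 (S(A) = (½)*(-51) = -51/2)
1/(S(-264) + b(-30, 273)) = 1/(-51/2 - 84) = 1/(-219/2) = -2/219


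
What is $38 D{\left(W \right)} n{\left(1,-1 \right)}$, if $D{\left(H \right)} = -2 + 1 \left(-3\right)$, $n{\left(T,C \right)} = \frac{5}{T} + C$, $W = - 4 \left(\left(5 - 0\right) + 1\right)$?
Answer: $-760$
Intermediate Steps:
$W = -24$ ($W = - 4 \left(\left(5 + 0\right) + 1\right) = - 4 \left(5 + 1\right) = \left(-4\right) 6 = -24$)
$n{\left(T,C \right)} = C + \frac{5}{T}$
$D{\left(H \right)} = -5$ ($D{\left(H \right)} = -2 - 3 = -5$)
$38 D{\left(W \right)} n{\left(1,-1 \right)} = 38 \left(-5\right) \left(-1 + \frac{5}{1}\right) = - 190 \left(-1 + 5 \cdot 1\right) = - 190 \left(-1 + 5\right) = \left(-190\right) 4 = -760$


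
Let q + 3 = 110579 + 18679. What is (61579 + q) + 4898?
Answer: 195732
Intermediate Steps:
q = 129255 (q = -3 + (110579 + 18679) = -3 + 129258 = 129255)
(61579 + q) + 4898 = (61579 + 129255) + 4898 = 190834 + 4898 = 195732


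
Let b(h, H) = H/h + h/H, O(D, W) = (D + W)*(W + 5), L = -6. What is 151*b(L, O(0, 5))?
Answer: -95734/75 ≈ -1276.5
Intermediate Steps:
O(D, W) = (5 + W)*(D + W) (O(D, W) = (D + W)*(5 + W) = (5 + W)*(D + W))
151*b(L, O(0, 5)) = 151*((5**2 + 5*0 + 5*5 + 0*5)/(-6) - 6/(5**2 + 5*0 + 5*5 + 0*5)) = 151*((25 + 0 + 25 + 0)*(-1/6) - 6/(25 + 0 + 25 + 0)) = 151*(50*(-1/6) - 6/50) = 151*(-25/3 - 6*1/50) = 151*(-25/3 - 3/25) = 151*(-634/75) = -95734/75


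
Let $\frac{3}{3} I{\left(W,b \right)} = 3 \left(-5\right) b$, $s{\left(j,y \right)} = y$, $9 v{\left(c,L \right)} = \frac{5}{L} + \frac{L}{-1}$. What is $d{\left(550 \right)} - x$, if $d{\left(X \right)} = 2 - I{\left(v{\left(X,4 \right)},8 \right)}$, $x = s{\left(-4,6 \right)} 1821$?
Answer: $-10804$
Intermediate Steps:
$v{\left(c,L \right)} = - \frac{L}{9} + \frac{5}{9 L}$ ($v{\left(c,L \right)} = \frac{\frac{5}{L} + \frac{L}{-1}}{9} = \frac{\frac{5}{L} + L \left(-1\right)}{9} = \frac{\frac{5}{L} - L}{9} = \frac{- L + \frac{5}{L}}{9} = - \frac{L}{9} + \frac{5}{9 L}$)
$x = 10926$ ($x = 6 \cdot 1821 = 10926$)
$I{\left(W,b \right)} = - 15 b$ ($I{\left(W,b \right)} = 3 \left(-5\right) b = - 15 b$)
$d{\left(X \right)} = 122$ ($d{\left(X \right)} = 2 - \left(-15\right) 8 = 2 - -120 = 2 + 120 = 122$)
$d{\left(550 \right)} - x = 122 - 10926 = -10804$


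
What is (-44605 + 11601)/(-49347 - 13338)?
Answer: 33004/62685 ≈ 0.52651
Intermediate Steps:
(-44605 + 11601)/(-49347 - 13338) = -33004/(-62685) = -33004*(-1/62685) = 33004/62685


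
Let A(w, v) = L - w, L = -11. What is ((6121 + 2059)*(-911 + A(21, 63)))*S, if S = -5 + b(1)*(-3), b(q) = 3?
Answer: 107992360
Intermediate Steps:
A(w, v) = -11 - w
S = -14 (S = -5 + 3*(-3) = -5 - 9 = -14)
((6121 + 2059)*(-911 + A(21, 63)))*S = ((6121 + 2059)*(-911 + (-11 - 1*21)))*(-14) = (8180*(-911 + (-11 - 21)))*(-14) = (8180*(-911 - 32))*(-14) = (8180*(-943))*(-14) = -7713740*(-14) = 107992360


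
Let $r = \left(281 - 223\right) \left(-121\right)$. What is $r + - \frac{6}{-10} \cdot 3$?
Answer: $- \frac{35081}{5} \approx -7016.2$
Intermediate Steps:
$r = -7018$ ($r = 58 \left(-121\right) = -7018$)
$r + - \frac{6}{-10} \cdot 3 = -7018 + - \frac{6}{-10} \cdot 3 = -7018 + \left(-6\right) \left(- \frac{1}{10}\right) 3 = -7018 + \frac{3}{5} \cdot 3 = -7018 + \frac{9}{5} = - \frac{35081}{5}$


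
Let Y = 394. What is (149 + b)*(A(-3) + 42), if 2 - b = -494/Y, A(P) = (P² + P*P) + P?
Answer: 1709658/197 ≈ 8678.5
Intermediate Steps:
A(P) = P + 2*P² (A(P) = (P² + P²) + P = 2*P² + P = P + 2*P²)
b = 641/197 (b = 2 - (-494)/394 = 2 - 1*(-247/197) = 2 + 247/197 = 641/197 ≈ 3.2538)
(149 + b)*(A(-3) + 42) = (149 + 641/197)*(-3*(1 + 2*(-3)) + 42) = 29994*(-3*(1 - 6) + 42)/197 = 29994*(-3*(-5) + 42)/197 = 29994*(15 + 42)/197 = (29994/197)*57 = 1709658/197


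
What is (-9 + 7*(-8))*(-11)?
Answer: 715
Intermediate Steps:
(-9 + 7*(-8))*(-11) = (-9 - 56)*(-11) = -65*(-11) = 715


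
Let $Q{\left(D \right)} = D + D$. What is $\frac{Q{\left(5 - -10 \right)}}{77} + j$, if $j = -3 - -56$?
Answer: $\frac{4111}{77} \approx 53.39$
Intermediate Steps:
$j = 53$ ($j = -3 + 56 = 53$)
$Q{\left(D \right)} = 2 D$
$\frac{Q{\left(5 - -10 \right)}}{77} + j = \frac{2 \left(5 - -10\right)}{77} + 53 = \frac{2 \left(5 + 10\right)}{77} + 53 = \frac{2 \cdot 15}{77} + 53 = \frac{1}{77} \cdot 30 + 53 = \frac{30}{77} + 53 = \frac{4111}{77}$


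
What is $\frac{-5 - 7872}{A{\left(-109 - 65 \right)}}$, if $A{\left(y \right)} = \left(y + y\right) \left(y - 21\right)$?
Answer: $- \frac{7877}{67860} \approx -0.11608$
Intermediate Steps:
$A{\left(y \right)} = 2 y \left(-21 + y\right)$
$\frac{-5 - 7872}{A{\left(-109 - 65 \right)}} = \frac{-5 - 7872}{2 \left(-109 - 65\right) \left(-21 - 174\right)} = - \frac{7877}{2 \left(-174\right) \left(-21 - 174\right)} = - \frac{7877}{2 \left(-174\right) \left(-195\right)} = - \frac{7877}{67860}$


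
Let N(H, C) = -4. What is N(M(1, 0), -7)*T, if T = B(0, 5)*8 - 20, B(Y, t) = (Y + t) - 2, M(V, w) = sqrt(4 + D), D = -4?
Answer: -16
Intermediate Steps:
M(V, w) = 0 (M(V, w) = sqrt(4 - 4) = sqrt(0) = 0)
B(Y, t) = -2 + Y + t
T = 4 (T = (-2 + 0 + 5)*8 - 20 = 3*8 - 20 = 24 - 20 = 4)
N(M(1, 0), -7)*T = -4*4 = -16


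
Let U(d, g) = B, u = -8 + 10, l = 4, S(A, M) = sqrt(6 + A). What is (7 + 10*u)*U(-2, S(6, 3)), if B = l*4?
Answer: 432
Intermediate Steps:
B = 16 (B = 4*4 = 16)
u = 2
U(d, g) = 16
(7 + 10*u)*U(-2, S(6, 3)) = (7 + 10*2)*16 = (7 + 20)*16 = 27*16 = 432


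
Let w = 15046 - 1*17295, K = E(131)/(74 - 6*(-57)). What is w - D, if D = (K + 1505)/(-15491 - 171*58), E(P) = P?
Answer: -23771627645/10570144 ≈ -2248.9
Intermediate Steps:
K = 131/416 (K = 131/(74 - 6*(-57)) = 131/(74 + 342) = 131/416 ≈ 0.31490)
D = -626211/10570144 (D = (131/416 + 1505)/(-15491 - 171*58) = 626211/(416*(-15491 - 9918)) = (626211/416)/(-25409) = (626211/416)*(-1/25409) = -626211/10570144 ≈ -0.059243)
w = -2249 (w = 15046 - 17295 = -2249)
w - D = -2249 - 1*(-626211/10570144) = -2249 + 626211/10570144 = -23771627645/10570144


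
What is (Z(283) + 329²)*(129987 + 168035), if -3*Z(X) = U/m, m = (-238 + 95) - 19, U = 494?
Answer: 7838816041820/243 ≈ 3.2258e+10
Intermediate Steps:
m = -162 (m = -143 - 19 = -162)
Z(X) = 247/243 (Z(X) = -494/(3*(-162)) = -494*(-1)/(3*162) = -⅓*(-247/81) = 247/243)
(Z(283) + 329²)*(129987 + 168035) = (247/243 + 329²)*(129987 + 168035) = (247/243 + 108241)*298022 = (26302810/243)*298022 = 7838816041820/243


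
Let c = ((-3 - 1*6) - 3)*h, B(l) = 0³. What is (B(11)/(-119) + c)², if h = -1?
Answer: 144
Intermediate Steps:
B(l) = 0
c = 12 (c = ((-3 - 1*6) - 3)*(-1) = ((-3 - 6) - 3)*(-1) = (-9 - 3)*(-1) = -12*(-1) = 12)
(B(11)/(-119) + c)² = (0/(-119) + 12)² = (0*(-1/119) + 12)² = (0 + 12)² = 12² = 144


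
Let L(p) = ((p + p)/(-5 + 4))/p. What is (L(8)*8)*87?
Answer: -1392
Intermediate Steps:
L(p) = -2 (L(p) = ((2*p)/(-1))/p = ((2*p)*(-1))/p = (-2*p)/p = -2)
(L(8)*8)*87 = -2*8*87 = -16*87 = -1392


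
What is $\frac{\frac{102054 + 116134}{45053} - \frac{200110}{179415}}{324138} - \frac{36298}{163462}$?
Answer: $- \frac{4754913507717521230}{21414070364102293761} \approx -0.22205$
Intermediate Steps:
$\frac{\frac{102054 + 116134}{45053} - \frac{200110}{179415}}{324138} - \frac{36298}{163462} = \left(218188 \cdot \frac{1}{45053} - \frac{40022}{35883}\right) \frac{1}{324138} - \frac{18149}{81731} = \left(\frac{218188}{45053} - \frac{40022}{35883}\right) \frac{1}{324138} - \frac{18149}{81731} = \frac{6026128838}{1616636799} \cdot \frac{1}{324138} - \frac{18149}{81731} = \frac{3013064419}{262006709377131} - \frac{18149}{81731} = - \frac{4754913507717521230}{21414070364102293761}$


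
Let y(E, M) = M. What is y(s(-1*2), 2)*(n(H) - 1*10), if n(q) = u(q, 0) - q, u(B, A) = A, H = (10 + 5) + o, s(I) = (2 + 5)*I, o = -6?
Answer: -38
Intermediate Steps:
s(I) = 7*I
H = 9 (H = (10 + 5) - 6 = 15 - 6 = 9)
n(q) = -q (n(q) = 0 - q = -q)
y(s(-1*2), 2)*(n(H) - 1*10) = 2*(-1*9 - 1*10) = 2*(-9 - 10) = 2*(-19) = -38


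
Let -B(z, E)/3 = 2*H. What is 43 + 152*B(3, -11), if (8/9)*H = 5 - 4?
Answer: -983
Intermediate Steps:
H = 9/8 (H = 9*(5 - 4)/8 = (9/8)*1 = 9/8 ≈ 1.1250)
B(z, E) = -27/4 (B(z, E) = -6*9/8 = -3*9/4 = -27/4)
43 + 152*B(3, -11) = 43 + 152*(-27/4) = 43 - 1026 = -983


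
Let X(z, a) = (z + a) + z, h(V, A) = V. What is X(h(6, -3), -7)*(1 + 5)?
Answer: 30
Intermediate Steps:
X(z, a) = a + 2*z (X(z, a) = (a + z) + z = a + 2*z)
X(h(6, -3), -7)*(1 + 5) = (-7 + 2*6)*(1 + 5) = (-7 + 12)*6 = 5*6 = 30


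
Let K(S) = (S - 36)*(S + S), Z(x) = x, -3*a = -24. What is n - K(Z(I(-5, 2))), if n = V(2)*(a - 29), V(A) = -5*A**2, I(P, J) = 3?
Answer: 618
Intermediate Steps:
a = 8 (a = -1/3*(-24) = 8)
K(S) = 2*S*(-36 + S) (K(S) = (-36 + S)*(2*S) = 2*S*(-36 + S))
n = 420 (n = (-5*2**2)*(8 - 29) = -5*4*(-21) = -20*(-21) = 420)
n - K(Z(I(-5, 2))) = 420 - 2*3*(-36 + 3) = 420 - 2*3*(-33) = 420 - 1*(-198) = 420 + 198 = 618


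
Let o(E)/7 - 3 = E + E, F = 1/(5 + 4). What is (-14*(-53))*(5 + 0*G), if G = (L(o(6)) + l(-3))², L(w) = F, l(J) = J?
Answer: 3710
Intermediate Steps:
F = ⅑ (F = 1/9 = ⅑ ≈ 0.11111)
o(E) = 21 + 14*E (o(E) = 21 + 7*(E + E) = 21 + 7*(2*E) = 21 + 14*E)
L(w) = ⅑
G = 676/81 (G = (⅑ - 3)² = (-26/9)² = 676/81 ≈ 8.3457)
(-14*(-53))*(5 + 0*G) = (-14*(-53))*(5 + 0*(676/81)) = 742*(5 + 0) = 742*5 = 3710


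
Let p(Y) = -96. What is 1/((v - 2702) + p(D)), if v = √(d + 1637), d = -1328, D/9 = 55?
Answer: -2798/7828495 - √309/7828495 ≈ -0.00035966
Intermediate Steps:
D = 495 (D = 9*55 = 495)
v = √309 (v = √(-1328 + 1637) = √309 ≈ 17.578)
1/((v - 2702) + p(D)) = 1/((√309 - 2702) - 96) = 1/((-2702 + √309) - 96) = 1/(-2798 + √309)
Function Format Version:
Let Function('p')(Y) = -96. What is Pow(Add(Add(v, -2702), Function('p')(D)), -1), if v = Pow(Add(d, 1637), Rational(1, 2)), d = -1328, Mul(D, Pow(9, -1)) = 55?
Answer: Add(Rational(-2798, 7828495), Mul(Rational(-1, 7828495), Pow(309, Rational(1, 2)))) ≈ -0.00035966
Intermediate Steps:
D = 495 (D = Mul(9, 55) = 495)
v = Pow(309, Rational(1, 2)) (v = Pow(Add(-1328, 1637), Rational(1, 2)) = Pow(309, Rational(1, 2)) ≈ 17.578)
Pow(Add(Add(v, -2702), Function('p')(D)), -1) = Pow(Add(Add(Pow(309, Rational(1, 2)), -2702), -96), -1) = Pow(Add(Add(-2702, Pow(309, Rational(1, 2))), -96), -1) = Pow(Add(-2798, Pow(309, Rational(1, 2))), -1)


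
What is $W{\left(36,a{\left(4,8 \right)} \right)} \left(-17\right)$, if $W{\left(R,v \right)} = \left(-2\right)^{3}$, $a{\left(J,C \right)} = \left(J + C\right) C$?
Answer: $136$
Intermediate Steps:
$a{\left(J,C \right)} = C \left(C + J\right)$ ($a{\left(J,C \right)} = \left(C + J\right) C = C \left(C + J\right)$)
$W{\left(R,v \right)} = -8$
$W{\left(36,a{\left(4,8 \right)} \right)} \left(-17\right) = \left(-8\right) \left(-17\right) = 136$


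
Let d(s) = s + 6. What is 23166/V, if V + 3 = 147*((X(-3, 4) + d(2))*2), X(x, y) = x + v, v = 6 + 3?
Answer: 2574/457 ≈ 5.6324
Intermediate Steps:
v = 9
d(s) = 6 + s
X(x, y) = 9 + x (X(x, y) = x + 9 = 9 + x)
V = 4113 (V = -3 + 147*(((9 - 3) + (6 + 2))*2) = -3 + 147*((6 + 8)*2) = -3 + 147*(14*2) = -3 + 147*28 = -3 + 4116 = 4113)
23166/V = 23166/4113 = 23166*(1/4113) = 2574/457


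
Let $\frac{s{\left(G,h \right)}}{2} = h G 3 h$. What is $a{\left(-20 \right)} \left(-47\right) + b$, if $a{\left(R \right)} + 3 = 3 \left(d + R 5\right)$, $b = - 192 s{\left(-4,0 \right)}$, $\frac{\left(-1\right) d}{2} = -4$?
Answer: $13113$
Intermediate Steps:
$d = 8$ ($d = \left(-2\right) \left(-4\right) = 8$)
$s{\left(G,h \right)} = 6 G h^{2}$ ($s{\left(G,h \right)} = 2 h G 3 h = 2 G h 3 h = 2 \cdot 3 G h^{2} = 6 G h^{2}$)
$b = 0$ ($b = - 192 \cdot 6 \left(-4\right) 0^{2} = - 192 \cdot 6 \left(-4\right) 0 = \left(-192\right) 0 = 0$)
$a{\left(R \right)} = 21 + 15 R$ ($a{\left(R \right)} = -3 + 3 \left(8 + R 5\right) = -3 + 3 \left(8 + 5 R\right) = -3 + \left(24 + 15 R\right) = 21 + 15 R$)
$a{\left(-20 \right)} \left(-47\right) + b = \left(21 + 15 \left(-20\right)\right) \left(-47\right) + 0 = \left(21 - 300\right) \left(-47\right) + 0 = \left(-279\right) \left(-47\right) + 0 = 13113 + 0 = 13113$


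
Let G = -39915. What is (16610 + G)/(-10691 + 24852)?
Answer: -23305/14161 ≈ -1.6457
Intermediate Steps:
(16610 + G)/(-10691 + 24852) = (16610 - 39915)/(-10691 + 24852) = -23305/14161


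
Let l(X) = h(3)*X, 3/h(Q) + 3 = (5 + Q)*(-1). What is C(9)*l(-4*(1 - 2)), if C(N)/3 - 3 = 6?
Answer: -324/11 ≈ -29.455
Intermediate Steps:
C(N) = 27 (C(N) = 9 + 3*6 = 9 + 18 = 27)
h(Q) = 3/(-8 - Q) (h(Q) = 3/(-3 + (5 + Q)*(-1)) = 3/(-3 + (-5 - Q)) = 3/(-8 - Q))
l(X) = -3*X/11 (l(X) = (-3/(8 + 3))*X = (-3/11)*X = (-3*1/11)*X = -3*X/11)
C(9)*l(-4*(1 - 2)) = 27*(-(-12)*(1 - 2)/11) = 27*(-(-12)*(-1)/11) = 27*(-3/11*4) = 27*(-12/11) = -324/11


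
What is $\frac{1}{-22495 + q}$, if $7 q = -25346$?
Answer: $- \frac{7}{182811} \approx -3.8291 \cdot 10^{-5}$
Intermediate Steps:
$q = - \frac{25346}{7}$ ($q = \frac{1}{7} \left(-25346\right) = - \frac{25346}{7} \approx -3620.9$)
$\frac{1}{-22495 + q} = \frac{1}{-22495 - \frac{25346}{7}} = \frac{1}{- \frac{182811}{7}} = - \frac{7}{182811}$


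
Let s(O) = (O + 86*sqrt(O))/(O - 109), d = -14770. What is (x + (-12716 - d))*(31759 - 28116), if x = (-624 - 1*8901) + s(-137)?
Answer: -6694846747/246 - 156649*I*sqrt(137)/123 ≈ -2.7215e+7 - 14907.0*I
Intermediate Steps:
s(O) = (O + 86*sqrt(O))/(-109 + O)
x = -2343013/246 - 43*I*sqrt(137)/123 (x = (-624 - 1*8901) + (-137 + 86*sqrt(-137))/(-109 - 137) = (-624 - 8901) + (-137 + 86*(I*sqrt(137)))/(-246) = -9525 - (-137 + 86*I*sqrt(137))/246 = -9525 + (137/246 - 43*I*sqrt(137)/123) = -2343013/246 - 43*I*sqrt(137)/123 ≈ -9524.4 - 4.0919*I)
(x + (-12716 - d))*(31759 - 28116) = ((-2343013/246 - 43*I*sqrt(137)/123) + (-12716 - 1*(-14770)))*(31759 - 28116) = ((-2343013/246 - 43*I*sqrt(137)/123) + (-12716 + 14770))*3643 = ((-2343013/246 - 43*I*sqrt(137)/123) + 2054)*3643 = (-1837729/246 - 43*I*sqrt(137)/123)*3643 = -6694846747/246 - 156649*I*sqrt(137)/123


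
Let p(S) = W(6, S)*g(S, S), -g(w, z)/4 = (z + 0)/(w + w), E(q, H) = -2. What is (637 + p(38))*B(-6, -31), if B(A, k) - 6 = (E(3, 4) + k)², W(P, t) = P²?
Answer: 618675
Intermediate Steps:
g(w, z) = -2*z/w (g(w, z) = -4*(z + 0)/(w + w) = -4*z/(2*w) = -4*z*1/(2*w) = -2*z/w)
B(A, k) = 6 + (-2 + k)²
p(S) = -72 (p(S) = 6²*(-2*S/S) = 36*(-2) = -72)
(637 + p(38))*B(-6, -31) = (637 - 72)*(6 + (-2 - 31)²) = 565*(6 + (-33)²) = 565*(6 + 1089) = 565*1095 = 618675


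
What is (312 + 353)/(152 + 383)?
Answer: 133/107 ≈ 1.2430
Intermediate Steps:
(312 + 353)/(152 + 383) = 665/535 = (1/535)*665 = 133/107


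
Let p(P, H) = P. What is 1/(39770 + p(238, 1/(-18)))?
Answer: 1/40008 ≈ 2.4995e-5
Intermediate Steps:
1/(39770 + p(238, 1/(-18))) = 1/(39770 + 238) = 1/40008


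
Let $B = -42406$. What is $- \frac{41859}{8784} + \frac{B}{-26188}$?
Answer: $- \frac{20103033}{6389872} \approx -3.1461$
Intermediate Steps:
$- \frac{41859}{8784} + \frac{B}{-26188} = - \frac{41859}{8784} - \frac{42406}{-26188} = \left(-41859\right) \frac{1}{8784} - - \frac{21203}{13094} = - \frac{4651}{976} + \frac{21203}{13094} = - \frac{20103033}{6389872}$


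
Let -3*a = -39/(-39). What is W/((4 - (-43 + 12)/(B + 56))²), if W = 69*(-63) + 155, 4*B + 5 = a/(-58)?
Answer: -380461583638/1892337001 ≈ -201.05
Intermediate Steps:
a = -⅓ (a = -(-13)/(-39) = -(-13)*(-1)/39 = -⅓*1 = -⅓ ≈ -0.33333)
B = -869/696 (B = -5/4 + (-⅓/(-58))/4 = -5/4 + (-⅓*(-1/58))/4 = -5/4 + (¼)*(1/174) = -5/4 + 1/696 = -869/696 ≈ -1.2486)
W = -4192 (W = -4347 + 155 = -4192)
W/((4 - (-43 + 12)/(B + 56))²) = -4192/(4 - (-43 + 12)/(-869/696 + 56))² = -4192/(4 - (-31)/38107/696)² = -4192/(4 - (-31)*696/38107)² = -4192/(4 - 1*(-21576/38107))² = -4192/(4 + 21576/38107)² = -4192/((174004/38107)²) = -4192/30277392016/1452143449 = -4192*1452143449/30277392016 = -380461583638/1892337001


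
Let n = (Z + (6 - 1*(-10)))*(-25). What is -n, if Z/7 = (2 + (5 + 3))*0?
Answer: 400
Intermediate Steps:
Z = 0 (Z = 7*((2 + (5 + 3))*0) = 7*((2 + 8)*0) = 7*(10*0) = 7*0 = 0)
n = -400 (n = (0 + (6 - 1*(-10)))*(-25) = (0 + (6 + 10))*(-25) = (0 + 16)*(-25) = 16*(-25) = -400)
-n = -1*(-400) = 400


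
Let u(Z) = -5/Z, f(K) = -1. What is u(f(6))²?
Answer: 25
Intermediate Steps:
u(f(6))² = (-5/(-1))² = (-5*(-1))² = 5² = 25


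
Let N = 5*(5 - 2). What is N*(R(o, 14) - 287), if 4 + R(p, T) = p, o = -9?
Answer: -4500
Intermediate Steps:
R(p, T) = -4 + p
N = 15 (N = 5*3 = 15)
N*(R(o, 14) - 287) = 15*((-4 - 9) - 287) = 15*(-13 - 287) = 15*(-300) = -4500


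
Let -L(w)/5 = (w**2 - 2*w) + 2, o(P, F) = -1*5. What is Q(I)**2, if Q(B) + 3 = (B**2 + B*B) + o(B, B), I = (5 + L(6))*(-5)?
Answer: 610339062564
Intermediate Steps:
o(P, F) = -5
L(w) = -10 - 5*w**2 + 10*w (L(w) = -5*((w**2 - 2*w) + 2) = -5*(2 + w**2 - 2*w) = -10 - 5*w**2 + 10*w)
I = 625 (I = (5 + (-10 - 5*6**2 + 10*6))*(-5) = (5 + (-10 - 5*36 + 60))*(-5) = (5 + (-10 - 180 + 60))*(-5) = (5 - 130)*(-5) = -125*(-5) = 625)
Q(B) = -8 + 2*B**2 (Q(B) = -3 + ((B**2 + B*B) - 5) = -3 + ((B**2 + B**2) - 5) = -3 + (2*B**2 - 5) = -3 + (-5 + 2*B**2) = -8 + 2*B**2)
Q(I)**2 = (-8 + 2*625**2)**2 = (-8 + 2*390625)**2 = (-8 + 781250)**2 = 781242**2 = 610339062564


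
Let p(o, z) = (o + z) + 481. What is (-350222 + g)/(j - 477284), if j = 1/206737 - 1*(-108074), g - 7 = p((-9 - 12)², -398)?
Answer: 72294068267/76329367769 ≈ 0.94713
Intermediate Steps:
p(o, z) = 481 + o + z
g = 531 (g = 7 + (481 + (-9 - 12)² - 398) = 7 + (481 + (-21)² - 398) = 7 + (481 + 441 - 398) = 7 + 524 = 531)
j = 22342894539/206737 (j = 1/206737 + 108074 = 22342894539/206737 ≈ 1.0807e+5)
(-350222 + g)/(j - 477284) = (-350222 + 531)/(22342894539/206737 - 477284) = -349691/(-76329367769/206737) = -349691*(-206737/76329367769) = 72294068267/76329367769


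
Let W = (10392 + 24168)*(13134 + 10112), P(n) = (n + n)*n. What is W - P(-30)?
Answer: 803379960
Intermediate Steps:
P(n) = 2*n² (P(n) = (2*n)*n = 2*n²)
W = 803381760 (W = 34560*23246 = 803381760)
W - P(-30) = 803381760 - 2*(-30)² = 803381760 - 2*900 = 803381760 - 1*1800 = 803381760 - 1800 = 803379960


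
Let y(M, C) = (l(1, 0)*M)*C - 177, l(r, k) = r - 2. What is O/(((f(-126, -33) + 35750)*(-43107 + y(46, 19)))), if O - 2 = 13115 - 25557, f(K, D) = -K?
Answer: 1555/198026551 ≈ 7.8525e-6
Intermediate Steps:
l(r, k) = -2 + r
O = -12440 (O = 2 + (13115 - 25557) = 2 - 12442 = -12440)
y(M, C) = -177 - C*M (y(M, C) = ((-2 + 1)*M)*C - 177 = (-M)*C - 177 = -C*M - 177 = -177 - C*M)
O/(((f(-126, -33) + 35750)*(-43107 + y(46, 19)))) = -12440*1/((-43107 + (-177 - 1*19*46))*(-1*(-126) + 35750)) = -12440*1/((-43107 + (-177 - 874))*(126 + 35750)) = -12440*1/(35876*(-43107 - 1051)) = -12440/(35876*(-44158)) = -12440/(-1584212408) = -12440*(-1/1584212408) = 1555/198026551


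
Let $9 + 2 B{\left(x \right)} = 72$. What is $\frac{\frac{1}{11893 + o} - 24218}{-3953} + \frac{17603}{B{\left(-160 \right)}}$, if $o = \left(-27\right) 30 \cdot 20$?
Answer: $\frac{605973589027}{1072610973} \approx 564.95$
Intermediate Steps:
$B{\left(x \right)} = \frac{63}{2}$ ($B{\left(x \right)} = - \frac{9}{2} + \frac{1}{2} \cdot 72 = - \frac{9}{2} + 36 = \frac{63}{2}$)
$o = -16200$ ($o = \left(-810\right) 20 = -16200$)
$\frac{\frac{1}{11893 + o} - 24218}{-3953} + \frac{17603}{B{\left(-160 \right)}} = \frac{\frac{1}{11893 - 16200} - 24218}{-3953} + \frac{17603}{\frac{63}{2}} = \left(\frac{1}{-4307} - 24218\right) \left(- \frac{1}{3953}\right) + 17603 \cdot \frac{2}{63} = \left(- \frac{1}{4307} - 24218\right) \left(- \frac{1}{3953}\right) + \frac{35206}{63} = \left(- \frac{104306927}{4307}\right) \left(- \frac{1}{3953}\right) + \frac{35206}{63} = \frac{104306927}{17025571} + \frac{35206}{63} = \frac{605973589027}{1072610973}$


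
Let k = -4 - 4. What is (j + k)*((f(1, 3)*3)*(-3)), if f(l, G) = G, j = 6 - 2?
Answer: 108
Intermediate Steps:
j = 4
k = -8
(j + k)*((f(1, 3)*3)*(-3)) = (4 - 8)*((3*3)*(-3)) = -36*(-3) = -4*(-27) = 108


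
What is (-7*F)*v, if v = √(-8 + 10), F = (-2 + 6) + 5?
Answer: -63*√2 ≈ -89.095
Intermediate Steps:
F = 9 (F = 4 + 5 = 9)
v = √2 ≈ 1.4142
(-7*F)*v = (-7*9)*√2 = -63*√2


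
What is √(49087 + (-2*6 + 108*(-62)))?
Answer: √42379 ≈ 205.86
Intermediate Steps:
√(49087 + (-2*6 + 108*(-62))) = √(49087 + (-12 - 6696)) = √(49087 - 6708) = √42379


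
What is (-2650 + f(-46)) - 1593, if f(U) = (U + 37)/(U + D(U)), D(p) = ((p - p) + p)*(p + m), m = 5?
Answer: -7807129/1840 ≈ -4243.0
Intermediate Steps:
D(p) = p*(5 + p) (D(p) = ((p - p) + p)*(p + 5) = (0 + p)*(5 + p) = p*(5 + p))
f(U) = (37 + U)/(U + U*(5 + U)) (f(U) = (U + 37)/(U + U*(5 + U)) = (37 + U)/(U + U*(5 + U)))
(-2650 + f(-46)) - 1593 = (-2650 + (37 - 46)/((-46)*(6 - 46))) - 1593 = (-2650 - 1/46*(-9)/(-40)) - 1593 = (-2650 - 1/46*(-1/40)*(-9)) - 1593 = (-2650 - 9/1840) - 1593 = -4876009/1840 - 1593 = -7807129/1840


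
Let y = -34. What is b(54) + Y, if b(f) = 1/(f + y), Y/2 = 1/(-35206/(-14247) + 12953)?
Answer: 185146477/3691531940 ≈ 0.050154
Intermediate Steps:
Y = 28494/184576597 (Y = 2/(-35206/(-14247) + 12953) = 2/(-35206*(-1/14247) + 12953) = 2/(35206/14247 + 12953) = 2/(184576597/14247) = 2*(14247/184576597) = 28494/184576597 ≈ 0.00015437)
b(f) = 1/(-34 + f) (b(f) = 1/(f - 34) = 1/(-34 + f))
b(54) + Y = 1/(-34 + 54) + 28494/184576597 = 1/20 + 28494/184576597 = 185146477/3691531940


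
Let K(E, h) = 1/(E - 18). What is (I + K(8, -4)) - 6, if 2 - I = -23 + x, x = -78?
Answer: 969/10 ≈ 96.900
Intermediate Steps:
K(E, h) = 1/(-18 + E)
I = 103 (I = 2 - (-23 - 78) = 2 - 1*(-101) = 2 + 101 = 103)
(I + K(8, -4)) - 6 = (103 + 1/(-18 + 8)) - 6 = (103 + 1/(-10)) - 6 = (103 - ⅒) - 6 = 1029/10 - 6 = 969/10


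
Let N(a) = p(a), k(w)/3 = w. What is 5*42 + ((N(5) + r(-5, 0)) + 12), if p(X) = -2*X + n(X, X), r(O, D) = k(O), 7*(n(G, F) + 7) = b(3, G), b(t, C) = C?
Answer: 1335/7 ≈ 190.71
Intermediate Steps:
k(w) = 3*w
n(G, F) = -7 + G/7
r(O, D) = 3*O
p(X) = -7 - 13*X/7 (p(X) = -2*X + (-7 + X/7) = -7 - 13*X/7)
N(a) = -7 - 13*a/7
5*42 + ((N(5) + r(-5, 0)) + 12) = 5*42 + (((-7 - 13/7*5) + 3*(-5)) + 12) = 210 + (((-7 - 65/7) - 15) + 12) = 210 + ((-114/7 - 15) + 12) = 210 + (-219/7 + 12) = 210 - 135/7 = 1335/7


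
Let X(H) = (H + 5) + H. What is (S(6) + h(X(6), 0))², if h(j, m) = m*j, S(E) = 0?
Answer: 0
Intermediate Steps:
X(H) = 5 + 2*H (X(H) = (5 + H) + H = 5 + 2*H)
h(j, m) = j*m
(S(6) + h(X(6), 0))² = (0 + (5 + 2*6)*0)² = (0 + (5 + 12)*0)² = (0 + 17*0)² = (0 + 0)² = 0² = 0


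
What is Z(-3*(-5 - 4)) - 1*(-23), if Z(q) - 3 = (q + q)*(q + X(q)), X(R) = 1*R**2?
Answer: 40850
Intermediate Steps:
X(R) = R**2
Z(q) = 3 + 2*q*(q + q**2) (Z(q) = 3 + (q + q)*(q + q**2) = 3 + (2*q)*(q + q**2) = 3 + 2*q*(q + q**2))
Z(-3*(-5 - 4)) - 1*(-23) = (3 + 2*(-3*(-5 - 4))**2 + 2*(-3*(-5 - 4))**3) - 1*(-23) = (3 + 2*(-3*(-9))**2 + 2*(-3*(-9))**3) + 23 = (3 + 2*27**2 + 2*27**3) + 23 = (3 + 2*729 + 2*19683) + 23 = (3 + 1458 + 39366) + 23 = 40827 + 23 = 40850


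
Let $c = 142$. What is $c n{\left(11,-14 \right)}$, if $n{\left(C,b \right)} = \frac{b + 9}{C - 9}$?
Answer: $-355$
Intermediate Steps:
$n{\left(C,b \right)} = \frac{9 + b}{-9 + C}$
$c n{\left(11,-14 \right)} = 142 \frac{9 - 14}{-9 + 11} = 142 \cdot \frac{1}{2} \left(-5\right) = 142 \left(- \frac{5}{2}\right) = -355$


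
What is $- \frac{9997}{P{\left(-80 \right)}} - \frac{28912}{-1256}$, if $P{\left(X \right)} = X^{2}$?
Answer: $\frac{21560071}{1004800} \approx 21.457$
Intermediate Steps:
$- \frac{9997}{P{\left(-80 \right)}} - \frac{28912}{-1256} = - \frac{9997}{\left(-80\right)^{2}} - \frac{28912}{-1256} = - \frac{9997}{6400} - - \frac{3614}{157} = \left(-9997\right) \frac{1}{6400} + \frac{3614}{157} = - \frac{9997}{6400} + \frac{3614}{157} = \frac{21560071}{1004800}$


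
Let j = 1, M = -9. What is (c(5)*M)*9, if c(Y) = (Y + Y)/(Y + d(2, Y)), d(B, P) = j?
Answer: -135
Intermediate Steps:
d(B, P) = 1
c(Y) = 2*Y/(1 + Y) (c(Y) = (Y + Y)/(Y + 1) = (2*Y)/(1 + Y) = 2*Y/(1 + Y))
(c(5)*M)*9 = ((2*5/(1 + 5))*(-9))*9 = ((2*5/6)*(-9))*9 = ((2*5*(⅙))*(-9))*9 = ((5/3)*(-9))*9 = -15*9 = -135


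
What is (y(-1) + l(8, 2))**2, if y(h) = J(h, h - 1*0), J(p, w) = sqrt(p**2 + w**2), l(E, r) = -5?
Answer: (5 - sqrt(2))**2 ≈ 12.858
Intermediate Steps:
y(h) = sqrt(2)*sqrt(h**2) (y(h) = sqrt(h**2 + (h - 1*0)**2) = sqrt(h**2 + (h + 0)**2) = sqrt(h**2 + h**2) = sqrt(2*h**2) = sqrt(2)*sqrt(h**2))
(y(-1) + l(8, 2))**2 = (sqrt(2)*sqrt((-1)**2) - 5)**2 = (sqrt(2)*sqrt(1) - 5)**2 = (sqrt(2)*1 - 5)**2 = (sqrt(2) - 5)**2 = (-5 + sqrt(2))**2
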